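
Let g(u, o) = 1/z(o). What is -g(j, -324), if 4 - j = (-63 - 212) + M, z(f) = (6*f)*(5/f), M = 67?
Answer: -1/30 ≈ -0.033333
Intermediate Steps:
z(f) = 30
j = 212 (j = 4 - ((-63 - 212) + 67) = 4 - (-275 + 67) = 4 - 1*(-208) = 4 + 208 = 212)
g(u, o) = 1/30
-g(j, -324) = -1*1/30 = -1/30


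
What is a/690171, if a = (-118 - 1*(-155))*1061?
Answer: 39257/690171 ≈ 0.056880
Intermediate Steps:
a = 39257 (a = (-118 + 155)*1061 = 37*1061 = 39257)
a/690171 = 39257/690171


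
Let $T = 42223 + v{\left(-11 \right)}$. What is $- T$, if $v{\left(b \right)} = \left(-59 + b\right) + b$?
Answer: $-42142$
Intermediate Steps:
$v{\left(b \right)} = -59 + 2 b$
$T = 42142$ ($T = 42223 + \left(-59 + 2 \left(-11\right)\right) = 42223 - 81 = 42142$)
$- T = \left(-1\right) 42142 = -42142$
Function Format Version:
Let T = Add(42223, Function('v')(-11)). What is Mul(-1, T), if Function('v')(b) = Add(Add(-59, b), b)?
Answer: -42142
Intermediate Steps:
Function('v')(b) = Add(-59, Mul(2, b))
T = 42142 (T = Add(42223, Add(-59, Mul(2, -11))) = Add(42223, Add(-59, -22)) = Add(42223, -81) = 42142)
Mul(-1, T) = Mul(-1, 42142) = -42142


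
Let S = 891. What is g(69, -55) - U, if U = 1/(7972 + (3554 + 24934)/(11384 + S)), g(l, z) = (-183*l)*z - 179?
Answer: 67961995604853/97884788 ≈ 6.9431e+5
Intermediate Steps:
g(l, z) = -179 - 183*l*z (g(l, z) = -183*l*z - 179 = -179 - 183*l*z)
U = 12275/97884788 (U = 1/(7972 + (3554 + 24934)/(11384 + 891)) = 1/(7972 + 28488/12275) = 1/(97884788/12275) = 12275/97884788 ≈ 0.00012540)
g(69, -55) - U = (-179 - 183*69*(-55)) - 1*12275/97884788 = (-179 + 694485) - 12275/97884788 = 694306 - 12275/97884788 = 67961995604853/97884788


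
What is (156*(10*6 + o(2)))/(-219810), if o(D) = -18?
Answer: -1092/36635 ≈ -0.029808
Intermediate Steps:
(156*(10*6 + o(2)))/(-219810) = (156*(10*6 - 18))/(-219810) = (156*(60 - 18))*(-1/219810) = (156*42)*(-1/219810) = 6552*(-1/219810) = -1092/36635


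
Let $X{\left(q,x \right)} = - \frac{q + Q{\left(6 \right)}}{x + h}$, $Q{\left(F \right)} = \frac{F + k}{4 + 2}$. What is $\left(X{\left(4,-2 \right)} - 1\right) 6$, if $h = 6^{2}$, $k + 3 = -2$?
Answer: $- \frac{229}{34} \approx -6.7353$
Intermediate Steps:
$k = -5$ ($k = -3 - 2 = -5$)
$h = 36$
$Q{\left(F \right)} = - \frac{5}{6} + \frac{F}{6}$ ($Q{\left(F \right)} = \frac{F - 5}{4 + 2} = \frac{-5 + F}{6} = \left(-5 + F\right) \frac{1}{6} = - \frac{5}{6} + \frac{F}{6}$)
$X{\left(q,x \right)} = - \frac{\frac{1}{6} + q}{36 + x}$ ($X{\left(q,x \right)} = - \frac{q + \left(- \frac{5}{6} + \frac{1}{6} \cdot 6\right)}{x + 36} = - \frac{q + \left(- \frac{5}{6} + 1\right)}{36 + x} = - \frac{q + \frac{1}{6}}{36 + x} = - \frac{\frac{1}{6} + q}{36 + x}$)
$\left(X{\left(4,-2 \right)} - 1\right) 6 = \left(\frac{- \frac{1}{6} - 4}{36 - 2} - 1\right) 6 = \left(\frac{- \frac{1}{6} - 4}{34} - 1\right) 6 = \left(\frac{1}{34} \left(- \frac{25}{6}\right) - 1\right) 6 = \left(- \frac{25}{204} - 1\right) 6 = \left(- \frac{229}{204}\right) 6 = - \frac{229}{34}$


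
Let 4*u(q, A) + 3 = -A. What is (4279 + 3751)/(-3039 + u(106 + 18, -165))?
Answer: -16060/5997 ≈ -2.6780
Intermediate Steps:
u(q, A) = -¾ - A/4 (u(q, A) = -¾ + (-A)/4 = -¾ - A/4)
(4279 + 3751)/(-3039 + u(106 + 18, -165)) = (4279 + 3751)/(-3039 + (-¾ - ¼*(-165))) = 8030/(-3039 + (-¾ + 165/4)) = 8030/(-3039 + 81/2) = 8030/(-5997/2) = 8030*(-2/5997) = -16060/5997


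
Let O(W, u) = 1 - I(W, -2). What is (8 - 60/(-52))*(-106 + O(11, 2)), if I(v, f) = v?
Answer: -13804/13 ≈ -1061.8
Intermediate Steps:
O(W, u) = 1 - W
(8 - 60/(-52))*(-106 + O(11, 2)) = (8 - 60/(-52))*(-106 + (1 - 1*11)) = (8 - 60*(-1)/52)*(-106 + (1 - 11)) = (8 - 1*(-15/13))*(-106 - 10) = (8 + 15/13)*(-116) = (119/13)*(-116) = -13804/13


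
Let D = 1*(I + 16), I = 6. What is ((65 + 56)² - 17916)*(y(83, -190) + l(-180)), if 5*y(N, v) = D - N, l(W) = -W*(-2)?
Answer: 1218955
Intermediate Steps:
D = 22 (D = 1*(6 + 16) = 1*22 = 22)
l(W) = 2*W
y(N, v) = 22/5 - N/5 (y(N, v) = (22 - N)/5 = 22/5 - N/5)
((65 + 56)² - 17916)*(y(83, -190) + l(-180)) = ((65 + 56)² - 17916)*((22/5 - ⅕*83) + 2*(-180)) = (121² - 17916)*((22/5 - 83/5) - 360) = (14641 - 17916)*(-61/5 - 360) = -3275*(-1861/5) = 1218955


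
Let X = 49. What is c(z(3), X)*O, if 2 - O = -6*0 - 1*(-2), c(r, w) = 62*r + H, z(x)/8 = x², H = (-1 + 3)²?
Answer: 0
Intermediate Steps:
H = 4 (H = 2² = 4)
z(x) = 8*x²
c(r, w) = 4 + 62*r (c(r, w) = 62*r + 4 = 4 + 62*r)
O = 0 (O = 2 - (-6*0 - 1*(-2)) = 2 - (0 + 2) = 2 - 1*2 = 2 - 2 = 0)
c(z(3), X)*O = (4 + 62*(8*3²))*0 = (4 + 62*(8*9))*0 = (4 + 62*72)*0 = (4 + 4464)*0 = 4468*0 = 0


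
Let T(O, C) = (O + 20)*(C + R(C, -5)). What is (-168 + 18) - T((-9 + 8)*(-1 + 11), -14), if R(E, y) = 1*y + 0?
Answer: 40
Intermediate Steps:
R(E, y) = y (R(E, y) = y + 0 = y)
T(O, C) = (-5 + C)*(20 + O) (T(O, C) = (O + 20)*(C - 5) = (20 + O)*(-5 + C) = (-5 + C)*(20 + O))
(-168 + 18) - T((-9 + 8)*(-1 + 11), -14) = (-168 + 18) - (-100 - 5*(-9 + 8)*(-1 + 11) + 20*(-14) - 14*(-9 + 8)*(-1 + 11)) = -150 - (-100 - (-5)*10 - 280 - (-14)*10) = -150 - (-100 - 5*(-10) - 280 - 14*(-10)) = -150 - (-100 + 50 - 280 + 140) = -150 - 1*(-190) = -150 + 190 = 40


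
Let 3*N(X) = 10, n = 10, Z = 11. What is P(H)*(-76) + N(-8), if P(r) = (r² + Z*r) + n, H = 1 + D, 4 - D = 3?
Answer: -8198/3 ≈ -2732.7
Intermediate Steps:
D = 1 (D = 4 - 1*3 = 4 - 3 = 1)
H = 2 (H = 1 + 1 = 2)
N(X) = 10/3 (N(X) = (⅓)*10 = 10/3)
P(r) = 10 + r² + 11*r (P(r) = (r² + 11*r) + 10 = 10 + r² + 11*r)
P(H)*(-76) + N(-8) = (10 + 2² + 11*2)*(-76) + 10/3 = (10 + 4 + 22)*(-76) + 10/3 = 36*(-76) + 10/3 = -2736 + 10/3 = -8198/3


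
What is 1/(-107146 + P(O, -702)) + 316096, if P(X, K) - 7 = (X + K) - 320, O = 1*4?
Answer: 34187995071/108157 ≈ 3.1610e+5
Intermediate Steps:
O = 4
P(X, K) = -313 + K + X (P(X, K) = 7 + ((X + K) - 320) = 7 + ((K + X) - 320) = 7 + (-320 + K + X) = -313 + K + X)
1/(-107146 + P(O, -702)) + 316096 = 1/(-107146 + (-313 - 702 + 4)) + 316096 = 1/(-107146 - 1011) + 316096 = 1/(-108157) + 316096 = -1/108157 + 316096 = 34187995071/108157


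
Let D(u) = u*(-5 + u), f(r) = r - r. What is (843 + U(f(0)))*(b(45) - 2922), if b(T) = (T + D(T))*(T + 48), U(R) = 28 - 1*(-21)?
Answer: 150447396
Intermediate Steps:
f(r) = 0
U(R) = 49 (U(R) = 28 + 21 = 49)
b(T) = (48 + T)*(T + T*(-5 + T)) (b(T) = (T + T*(-5 + T))*(T + 48) = (T + T*(-5 + T))*(48 + T) = (48 + T)*(T + T*(-5 + T)))
(843 + U(f(0)))*(b(45) - 2922) = (843 + 49)*(45*(-192 + 45**2 + 44*45) - 2922) = 892*(45*(-192 + 2025 + 1980) - 2922) = 892*(45*3813 - 2922) = 892*(171585 - 2922) = 892*168663 = 150447396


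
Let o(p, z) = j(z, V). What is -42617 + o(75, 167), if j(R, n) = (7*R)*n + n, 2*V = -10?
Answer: -48467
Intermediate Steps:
V = -5 (V = (1/2)*(-10) = -5)
j(R, n) = n + 7*R*n (j(R, n) = 7*R*n + n = n + 7*R*n)
o(p, z) = -5 - 35*z (o(p, z) = -5*(1 + 7*z) = -5 - 35*z)
-42617 + o(75, 167) = -42617 + (-5 - 35*167) = -42617 + (-5 - 5845) = -42617 - 5850 = -48467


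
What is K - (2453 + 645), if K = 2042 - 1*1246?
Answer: -2302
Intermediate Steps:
K = 796 (K = 2042 - 1246 = 796)
K - (2453 + 645) = 796 - (2453 + 645) = 796 - 1*3098 = 796 - 3098 = -2302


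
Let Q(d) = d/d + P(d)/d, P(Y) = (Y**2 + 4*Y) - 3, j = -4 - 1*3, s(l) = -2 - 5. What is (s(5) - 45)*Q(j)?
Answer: 572/7 ≈ 81.714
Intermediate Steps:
s(l) = -7
j = -7 (j = -4 - 3 = -7)
P(Y) = -3 + Y**2 + 4*Y
Q(d) = 1 + (-3 + d**2 + 4*d)/d (Q(d) = d/d + (-3 + d**2 + 4*d)/d = 1 + (-3 + d**2 + 4*d)/d)
(s(5) - 45)*Q(j) = (-7 - 45)*(5 - 7 - 3/(-7)) = -52*(5 - 7 - 3*(-1/7)) = -52*(5 - 7 + 3/7) = -52*(-11/7) = 572/7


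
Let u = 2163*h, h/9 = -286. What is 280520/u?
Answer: -140260/2783781 ≈ -0.050385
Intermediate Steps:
h = -2574 (h = 9*(-286) = -2574)
u = -5567562 (u = 2163*(-2574) = -5567562)
280520/u = 280520/(-5567562) = 280520*(-1/5567562) = -140260/2783781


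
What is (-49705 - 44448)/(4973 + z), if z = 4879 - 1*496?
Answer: -94153/9356 ≈ -10.063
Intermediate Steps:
z = 4383 (z = 4879 - 496 = 4383)
(-49705 - 44448)/(4973 + z) = (-49705 - 44448)/(4973 + 4383) = -94153/9356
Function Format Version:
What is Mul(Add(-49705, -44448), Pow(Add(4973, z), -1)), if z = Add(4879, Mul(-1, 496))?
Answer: Rational(-94153, 9356) ≈ -10.063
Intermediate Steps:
z = 4383 (z = Add(4879, -496) = 4383)
Mul(Add(-49705, -44448), Pow(Add(4973, z), -1)) = Mul(Add(-49705, -44448), Pow(Add(4973, 4383), -1)) = Mul(-94153, Pow(9356, -1)) = Mul(-94153, Rational(1, 9356)) = Rational(-94153, 9356)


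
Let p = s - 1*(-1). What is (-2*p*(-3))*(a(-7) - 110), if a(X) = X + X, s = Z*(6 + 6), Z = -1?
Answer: 8184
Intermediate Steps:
s = -12 (s = -(6 + 6) = -1*12 = -12)
p = -11 (p = -12 - 1*(-1) = -12 + 1 = -11)
a(X) = 2*X
(-2*p*(-3))*(a(-7) - 110) = (-2*(-11)*(-3))*(2*(-7) - 110) = (22*(-3))*(-14 - 110) = -66*(-124) = 8184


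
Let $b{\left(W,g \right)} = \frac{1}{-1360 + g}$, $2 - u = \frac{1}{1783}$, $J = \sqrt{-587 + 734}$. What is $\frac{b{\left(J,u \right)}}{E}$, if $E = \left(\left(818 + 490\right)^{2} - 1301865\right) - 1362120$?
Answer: $\frac{1783}{2307806174115} \approx 7.726 \cdot 10^{-10}$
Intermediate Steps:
$J = 7 \sqrt{3}$ ($J = \sqrt{147} = 7 \sqrt{3} \approx 12.124$)
$E = -953121$ ($E = \left(1308^{2} - 1301865\right) - 1362120 = \left(1710864 - 1301865\right) - 1362120 = 408999 - 1362120 = -953121$)
$u = \frac{3565}{1783}$ ($u = 2 - \frac{1}{1783} = \frac{3565}{1783} \approx 1.9994$)
$\frac{b{\left(J,u \right)}}{E} = \frac{1}{\left(-1360 + \frac{3565}{1783}\right) \left(-953121\right)} = \frac{1}{- \frac{2421315}{1783}} \left(- \frac{1}{953121}\right) = \left(- \frac{1783}{2421315}\right) \left(- \frac{1}{953121}\right) = \frac{1783}{2307806174115}$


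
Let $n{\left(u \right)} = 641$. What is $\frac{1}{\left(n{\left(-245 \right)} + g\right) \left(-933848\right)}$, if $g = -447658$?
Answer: $\frac{1}{417445931416} \approx 2.3955 \cdot 10^{-12}$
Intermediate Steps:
$\frac{1}{\left(n{\left(-245 \right)} + g\right) \left(-933848\right)} = \frac{1}{\left(641 - 447658\right) \left(-933848\right)} = \frac{1}{-447017} \left(- \frac{1}{933848}\right) = \left(- \frac{1}{447017}\right) \left(- \frac{1}{933848}\right) = \frac{1}{417445931416}$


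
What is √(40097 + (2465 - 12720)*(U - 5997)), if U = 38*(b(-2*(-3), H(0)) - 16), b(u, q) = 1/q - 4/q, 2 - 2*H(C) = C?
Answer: √68943442 ≈ 8303.2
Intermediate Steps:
H(C) = 1 - C/2
b(u, q) = -3/q (b(u, q) = 1/q - 4/q = -3/q)
U = -722 (U = 38*(-3/(1 - ½*0) - 16) = 38*(-3/(1 + 0) - 16) = 38*(-3/1 - 16) = 38*(-3*1 - 16) = 38*(-3 - 16) = 38*(-19) = -722)
√(40097 + (2465 - 12720)*(U - 5997)) = √(40097 + (2465 - 12720)*(-722 - 5997)) = √(40097 - 10255*(-6719)) = √(40097 + 68903345) = √68943442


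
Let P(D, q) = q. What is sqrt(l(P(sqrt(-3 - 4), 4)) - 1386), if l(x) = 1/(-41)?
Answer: I*sqrt(2329907)/41 ≈ 37.229*I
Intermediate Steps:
l(x) = -1/41
sqrt(l(P(sqrt(-3 - 4), 4)) - 1386) = sqrt(-1/41 - 1386) = sqrt(-56827/41) = I*sqrt(2329907)/41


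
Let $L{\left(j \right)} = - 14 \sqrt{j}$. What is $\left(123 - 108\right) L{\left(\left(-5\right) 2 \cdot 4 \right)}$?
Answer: $- 420 i \sqrt{10} \approx - 1328.2 i$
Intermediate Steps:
$\left(123 - 108\right) L{\left(\left(-5\right) 2 \cdot 4 \right)} = \left(123 - 108\right) \left(- 14 \sqrt{\left(-5\right) 2 \cdot 4}\right) = \left(123 - 108\right) \left(- 14 \sqrt{\left(-10\right) 4}\right) = 15 \left(- 14 \sqrt{-40}\right) = 15 \left(- 14 \cdot 2 i \sqrt{10}\right) = 15 \left(- 28 i \sqrt{10}\right) = - 420 i \sqrt{10}$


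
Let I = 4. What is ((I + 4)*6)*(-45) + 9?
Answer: -2151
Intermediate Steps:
((I + 4)*6)*(-45) + 9 = ((4 + 4)*6)*(-45) + 9 = (8*6)*(-45) + 9 = 48*(-45) + 9 = -2160 + 9 = -2151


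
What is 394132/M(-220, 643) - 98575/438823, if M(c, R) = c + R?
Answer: 172912489411/185622129 ≈ 931.53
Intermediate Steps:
M(c, R) = R + c
394132/M(-220, 643) - 98575/438823 = 394132/(643 - 220) - 98575/438823 = 394132/423 - 98575*1/438823 = 394132*(1/423) - 98575/438823 = 394132/423 - 98575/438823 = 172912489411/185622129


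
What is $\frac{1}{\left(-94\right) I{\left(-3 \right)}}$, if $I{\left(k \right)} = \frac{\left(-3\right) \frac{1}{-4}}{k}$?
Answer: $\frac{2}{47} \approx 0.042553$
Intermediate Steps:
$I{\left(k \right)} = \frac{3}{4 k}$ ($I{\left(k \right)} = \frac{\left(-3\right) \left(- \frac{1}{4}\right)}{k} = \frac{3}{4 k}$)
$\frac{1}{\left(-94\right) I{\left(-3 \right)}} = \frac{1}{\left(-94\right) \frac{3}{4 \left(-3\right)}} = \frac{1}{\left(-94\right) \frac{3}{4} \left(- \frac{1}{3}\right)} = \frac{1}{\left(-94\right) \left(- \frac{1}{4}\right)} = \frac{1}{\frac{47}{2}} = \frac{2}{47}$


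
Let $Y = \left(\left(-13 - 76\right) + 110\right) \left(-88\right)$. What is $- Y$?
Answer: $1848$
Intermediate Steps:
$Y = -1848$ ($Y = \left(\left(-13 - 76\right) + 110\right) \left(-88\right) = \left(-89 + 110\right) \left(-88\right) = 21 \left(-88\right) = -1848$)
$- Y = \left(-1\right) \left(-1848\right) = 1848$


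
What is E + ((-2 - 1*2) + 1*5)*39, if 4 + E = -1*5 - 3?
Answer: 27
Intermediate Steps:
E = -12 (E = -4 + (-1*5 - 3) = -4 + (-5 - 3) = -4 - 8 = -12)
E + ((-2 - 1*2) + 1*5)*39 = -12 + ((-2 - 1*2) + 1*5)*39 = -12 + ((-2 - 2) + 5)*39 = -12 + (-4 + 5)*39 = -12 + 1*39 = -12 + 39 = 27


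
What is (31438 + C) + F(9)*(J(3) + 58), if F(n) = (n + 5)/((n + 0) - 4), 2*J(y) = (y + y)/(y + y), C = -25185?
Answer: 32084/5 ≈ 6416.8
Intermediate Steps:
J(y) = 1/2 (J(y) = ((y + y)/(y + y))/2 = ((2*y)/((2*y)))/2 = ((2*y)*(1/(2*y)))/2 = (1/2)*1 = 1/2)
F(n) = (5 + n)/(-4 + n) (F(n) = (5 + n)/(n - 4) = (5 + n)/(-4 + n))
(31438 + C) + F(9)*(J(3) + 58) = (31438 - 25185) + ((5 + 9)/(-4 + 9))*(1/2 + 58) = 6253 + (14/5)*(117/2) = 6253 + 819/5 = 32084/5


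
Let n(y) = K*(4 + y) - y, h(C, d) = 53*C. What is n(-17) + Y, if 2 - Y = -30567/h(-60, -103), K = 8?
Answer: -100289/1060 ≈ -94.612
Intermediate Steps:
Y = -8069/1060 (Y = 2 - (-30567)/(53*(-60)) = 2 - (-30567)/(-3180) = 2 - (-30567)*(-1)/3180 = 2 - 1*10189/1060 = 2 - 10189/1060 = -8069/1060 ≈ -7.6123)
n(y) = 32 + 7*y (n(y) = 8*(4 + y) - y = (32 + 8*y) - y = 32 + 7*y)
n(-17) + Y = (32 + 7*(-17)) - 8069/1060 = (32 - 119) - 8069/1060 = -87 - 8069/1060 = -100289/1060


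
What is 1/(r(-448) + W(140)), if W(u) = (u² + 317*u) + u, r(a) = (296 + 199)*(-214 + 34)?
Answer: -1/24980 ≈ -4.0032e-5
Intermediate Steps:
r(a) = -89100 (r(a) = 495*(-180) = -89100)
W(u) = u² + 318*u
1/(r(-448) + W(140)) = 1/(-89100 + 140*(318 + 140)) = 1/(-89100 + 140*458) = 1/(-89100 + 64120) = 1/(-24980) = -1/24980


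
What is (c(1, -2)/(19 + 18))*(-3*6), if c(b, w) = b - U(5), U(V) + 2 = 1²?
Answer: -36/37 ≈ -0.97297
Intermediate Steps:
U(V) = -1 (U(V) = -2 + 1² = -2 + 1 = -1)
c(b, w) = 1 + b (c(b, w) = b - 1*(-1) = b + 1 = 1 + b)
(c(1, -2)/(19 + 18))*(-3*6) = ((1 + 1)/(19 + 18))*(-3*6) = (2/37)*(-18) = -36/37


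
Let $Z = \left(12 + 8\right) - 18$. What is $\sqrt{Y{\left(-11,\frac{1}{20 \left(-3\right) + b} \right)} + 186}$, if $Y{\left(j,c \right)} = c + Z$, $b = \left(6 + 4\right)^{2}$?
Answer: $\frac{\sqrt{75210}}{20} \approx 13.712$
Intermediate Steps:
$Z = 2$ ($Z = 20 - 18 = 2$)
$b = 100$ ($b = 10^{2} = 100$)
$Y{\left(j,c \right)} = 2 + c$ ($Y{\left(j,c \right)} = c + 2 = 2 + c$)
$\sqrt{Y{\left(-11,\frac{1}{20 \left(-3\right) + b} \right)} + 186} = \sqrt{\left(2 + \frac{1}{20 \left(-3\right) + 100}\right) + 186} = \sqrt{\left(2 + \frac{1}{-60 + 100}\right) + 186} = \sqrt{\left(2 + \frac{1}{40}\right) + 186} = \sqrt{\frac{81}{40} + 186} = \sqrt{\frac{7521}{40}} = \frac{\sqrt{75210}}{20}$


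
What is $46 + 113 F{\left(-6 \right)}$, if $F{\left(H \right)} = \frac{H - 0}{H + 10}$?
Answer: $- \frac{247}{2} \approx -123.5$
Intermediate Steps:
$F{\left(H \right)} = \frac{H}{10 + H}$ ($F{\left(H \right)} = \frac{H + \left(-2 + 2\right)}{10 + H} = \frac{H + 0}{10 + H} = \frac{H}{10 + H}$)
$46 + 113 F{\left(-6 \right)} = 46 + 113 \left(- \frac{6}{10 - 6}\right) = 46 + 113 \left(- \frac{6}{4}\right) = 46 + 113 \left(\left(-6\right) \frac{1}{4}\right) = 46 + 113 \left(- \frac{3}{2}\right) = 46 - \frac{339}{2} = - \frac{247}{2}$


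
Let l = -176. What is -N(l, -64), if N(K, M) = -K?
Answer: -176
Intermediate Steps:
-N(l, -64) = -(-1)*(-176) = -1*176 = -176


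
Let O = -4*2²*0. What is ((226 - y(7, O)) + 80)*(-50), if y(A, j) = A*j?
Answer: -15300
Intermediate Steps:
O = 0 (O = -4*4*0 = -16*0 = 0)
((226 - y(7, O)) + 80)*(-50) = ((226 - 7*0) + 80)*(-50) = ((226 - 1*0) + 80)*(-50) = ((226 + 0) + 80)*(-50) = (226 + 80)*(-50) = 306*(-50) = -15300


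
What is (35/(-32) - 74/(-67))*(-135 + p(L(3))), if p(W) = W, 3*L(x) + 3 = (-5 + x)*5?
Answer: -4807/3216 ≈ -1.4947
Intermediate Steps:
L(x) = -28/3 + 5*x/3 (L(x) = -1 + ((-5 + x)*5)/3 = -1 + (-25 + 5*x)/3 = -1 + (-25/3 + 5*x/3) = -28/3 + 5*x/3)
(35/(-32) - 74/(-67))*(-135 + p(L(3))) = (35/(-32) - 74/(-67))*(-135 + (-28/3 + (5/3)*3)) = (35*(-1/32) - 74*(-1/67))*(-135 + (-28/3 + 5)) = (-35/32 + 74/67)*(-135 - 13/3) = (23/2144)*(-418/3) = -4807/3216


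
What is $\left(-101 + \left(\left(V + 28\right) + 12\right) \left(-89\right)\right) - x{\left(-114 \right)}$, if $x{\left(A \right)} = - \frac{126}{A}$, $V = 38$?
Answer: $- \frac{133838}{19} \approx -7044.1$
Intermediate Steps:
$\left(-101 + \left(\left(V + 28\right) + 12\right) \left(-89\right)\right) - x{\left(-114 \right)} = \left(-101 + \left(\left(38 + 28\right) + 12\right) \left(-89\right)\right) - - \frac{126}{-114} = \left(-101 + \left(66 + 12\right) \left(-89\right)\right) - \left(-126\right) \left(- \frac{1}{114}\right) = \left(-101 + 78 \left(-89\right)\right) - \frac{21}{19} = \left(-101 - 6942\right) - \frac{21}{19} = -7043 - \frac{21}{19} = - \frac{133838}{19}$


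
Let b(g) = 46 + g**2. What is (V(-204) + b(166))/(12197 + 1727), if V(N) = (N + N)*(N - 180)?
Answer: 92137/6962 ≈ 13.234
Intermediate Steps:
V(N) = 2*N*(-180 + N) (V(N) = (2*N)*(-180 + N) = 2*N*(-180 + N))
(V(-204) + b(166))/(12197 + 1727) = (2*(-204)*(-180 - 204) + (46 + 166**2))/(12197 + 1727) = (2*(-204)*(-384) + (46 + 27556))/13924 = (156672 + 27602)*(1/13924) = 184274*(1/13924) = 92137/6962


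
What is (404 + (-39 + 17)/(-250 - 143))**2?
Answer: 25215534436/154449 ≈ 1.6326e+5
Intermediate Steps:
(404 + (-39 + 17)/(-250 - 143))**2 = (404 - 22/(-393))**2 = (404 - 22*(-1/393))**2 = (404 + 22/393)**2 = (158794/393)**2 = 25215534436/154449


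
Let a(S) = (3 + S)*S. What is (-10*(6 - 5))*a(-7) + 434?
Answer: 154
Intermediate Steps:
a(S) = S*(3 + S)
(-10*(6 - 5))*a(-7) + 434 = (-10*(6 - 5))*(-7*(3 - 7)) + 434 = (-10*1)*(-7*(-4)) + 434 = -10*28 + 434 = -280 + 434 = 154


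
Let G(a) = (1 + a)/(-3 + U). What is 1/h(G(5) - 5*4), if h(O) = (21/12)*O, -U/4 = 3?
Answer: -10/357 ≈ -0.028011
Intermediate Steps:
U = -12 (U = -4*3 = -12)
G(a) = -1/15 - a/15 (G(a) = (1 + a)/(-3 - 12) = (1 + a)/(-15) = (1 + a)*(-1/15) = -1/15 - a/15)
h(O) = 7*O/4 (h(O) = (21*(1/12))*O = 7*O/4)
1/h(G(5) - 5*4) = 1/(7*((-1/15 - 1/15*5) - 5*4)/4) = 1/(7*((-1/15 - ⅓) - 20)/4) = 1/(7*(-⅖ - 20)/4) = 1/((7/4)*(-102/5)) = 1/(-357/10) = -10/357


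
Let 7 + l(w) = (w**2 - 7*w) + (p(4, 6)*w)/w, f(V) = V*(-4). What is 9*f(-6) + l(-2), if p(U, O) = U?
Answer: 231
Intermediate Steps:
f(V) = -4*V
l(w) = -3 + w**2 - 7*w (l(w) = -7 + ((w**2 - 7*w) + (4*w)/w) = -7 + ((w**2 - 7*w) + 4) = -7 + (4 + w**2 - 7*w) = -3 + w**2 - 7*w)
9*f(-6) + l(-2) = 9*(-4*(-6)) + (-3 + (-2)**2 - 7*(-2)) = 9*24 + (-3 + 4 + 14) = 216 + 15 = 231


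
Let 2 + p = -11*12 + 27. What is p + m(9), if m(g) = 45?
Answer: -62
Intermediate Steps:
p = -107 (p = -2 + (-11*12 + 27) = -2 + (-132 + 27) = -2 - 105 = -107)
p + m(9) = -107 + 45 = -62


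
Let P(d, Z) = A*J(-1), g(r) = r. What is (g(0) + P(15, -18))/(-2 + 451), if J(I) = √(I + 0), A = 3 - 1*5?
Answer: -2*I/449 ≈ -0.0044543*I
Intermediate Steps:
A = -2 (A = 3 - 5 = -2)
J(I) = √I
P(d, Z) = -2*I
(g(0) + P(15, -18))/(-2 + 451) = (0 - 2*I)/(-2 + 451) = -2*I/449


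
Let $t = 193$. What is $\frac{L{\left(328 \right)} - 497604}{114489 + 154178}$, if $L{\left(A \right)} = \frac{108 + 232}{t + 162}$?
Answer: $- \frac{35329816}{19075357} \approx -1.8521$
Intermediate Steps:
$L{\left(A \right)} = \frac{68}{71}$ ($L{\left(A \right)} = \frac{108 + 232}{193 + 162} = \frac{340}{355} = 340 \cdot \frac{1}{355} = \frac{68}{71}$)
$\frac{L{\left(328 \right)} - 497604}{114489 + 154178} = \frac{\frac{68}{71} - 497604}{114489 + 154178} = - \frac{35329816}{71 \cdot 268667} = \left(- \frac{35329816}{71}\right) \frac{1}{268667} = - \frac{35329816}{19075357}$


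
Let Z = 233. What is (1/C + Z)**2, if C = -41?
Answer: 91240704/1681 ≈ 54278.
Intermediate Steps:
(1/C + Z)**2 = (1/(-41) + 233)**2 = (-1/41 + 233)**2 = (9552/41)**2 = 91240704/1681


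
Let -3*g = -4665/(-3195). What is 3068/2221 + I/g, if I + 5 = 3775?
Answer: -5349501482/690731 ≈ -7744.7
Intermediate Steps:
I = 3770 (I = -5 + 3775 = 3770)
g = -311/639 (g = -(-1555)/(-3195) = -(-1555)*(-1)/3195 = -⅓*311/213 = -311/639 ≈ -0.48670)
3068/2221 + I/g = 3068/2221 + 3770/(-311/639) = 3068*(1/2221) + 3770*(-639/311) = 3068/2221 - 2409030/311 = -5349501482/690731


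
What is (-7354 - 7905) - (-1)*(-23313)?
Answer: -38572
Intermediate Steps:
(-7354 - 7905) - (-1)*(-23313) = -15259 - 1*23313 = -15259 - 23313 = -38572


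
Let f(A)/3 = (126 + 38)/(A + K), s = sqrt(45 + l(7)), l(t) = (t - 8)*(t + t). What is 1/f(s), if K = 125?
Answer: 125/492 + sqrt(31)/492 ≈ 0.26538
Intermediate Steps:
l(t) = 2*t*(-8 + t) (l(t) = (-8 + t)*(2*t) = 2*t*(-8 + t))
s = sqrt(31) (s = sqrt(45 + 2*7*(-8 + 7)) = sqrt(45 + 2*7*(-1)) = sqrt(45 - 14) = sqrt(31) ≈ 5.5678)
f(A) = 492/(125 + A) (f(A) = 3*((126 + 38)/(A + 125)) = 3*(164/(125 + A)) = 492/(125 + A))
1/f(s) = 1/(492/(125 + sqrt(31))) = 125/492 + sqrt(31)/492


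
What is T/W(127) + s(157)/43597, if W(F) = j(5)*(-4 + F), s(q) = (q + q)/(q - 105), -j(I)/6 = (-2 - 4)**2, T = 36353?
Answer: -20601377045/15057706248 ≈ -1.3682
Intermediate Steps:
j(I) = -216 (j(I) = -6*(-2 - 4)**2 = -6*(-6)**2 = -6*36 = -216)
s(q) = 2*q/(-105 + q) (s(q) = (2*q)/(-105 + q) = 2*q/(-105 + q))
W(F) = 864 - 216*F (W(F) = -216*(-4 + F) = 864 - 216*F)
T/W(127) + s(157)/43597 = 36353/(864 - 216*127) + (2*157/(-105 + 157))/43597 = 36353/(864 - 27432) + (2*157/52)*(1/43597) = 36353/(-26568) + (2*157*(1/52))*(1/43597) = 36353*(-1/26568) + (157/26)*(1/43597) = -36353/26568 + 157/1133522 = -20601377045/15057706248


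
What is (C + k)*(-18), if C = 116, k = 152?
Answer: -4824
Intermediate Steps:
(C + k)*(-18) = (116 + 152)*(-18) = 268*(-18) = -4824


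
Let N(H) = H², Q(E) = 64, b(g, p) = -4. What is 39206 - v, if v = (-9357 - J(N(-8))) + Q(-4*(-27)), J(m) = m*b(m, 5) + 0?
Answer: 48243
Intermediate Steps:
J(m) = -4*m (J(m) = m*(-4) + 0 = -4*m + 0 = -4*m)
v = -9037 (v = (-9357 - (-4)*(-8)²) + 64 = (-9357 - (-4)*64) + 64 = (-9357 - 1*(-256)) + 64 = (-9357 + 256) + 64 = -9101 + 64 = -9037)
39206 - v = 39206 - 1*(-9037) = 39206 + 9037 = 48243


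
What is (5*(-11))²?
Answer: 3025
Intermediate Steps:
(5*(-11))² = (-55)² = 3025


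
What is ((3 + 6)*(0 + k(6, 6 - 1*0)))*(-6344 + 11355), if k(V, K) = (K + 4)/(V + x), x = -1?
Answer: 90198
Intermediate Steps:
k(V, K) = (4 + K)/(-1 + V) (k(V, K) = (K + 4)/(V - 1) = (4 + K)/(-1 + V))
((3 + 6)*(0 + k(6, 6 - 1*0)))*(-6344 + 11355) = ((3 + 6)*(0 + (4 + (6 - 1*0))/(-1 + 6)))*(-6344 + 11355) = (9*(0 + (4 + (6 + 0))/5))*5011 = (9*(0 + (4 + 6)/5))*5011 = (9*(0 + (⅕)*10))*5011 = (9*(0 + 2))*5011 = (9*2)*5011 = 18*5011 = 90198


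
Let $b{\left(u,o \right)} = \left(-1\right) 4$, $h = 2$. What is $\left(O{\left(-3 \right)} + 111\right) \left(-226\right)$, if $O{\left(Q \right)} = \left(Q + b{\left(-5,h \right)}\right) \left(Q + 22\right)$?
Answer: $4972$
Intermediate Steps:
$b{\left(u,o \right)} = -4$
$O{\left(Q \right)} = \left(-4 + Q\right) \left(22 + Q\right)$ ($O{\left(Q \right)} = \left(Q - 4\right) \left(Q + 22\right) = \left(-4 + Q\right) \left(22 + Q\right)$)
$\left(O{\left(-3 \right)} + 111\right) \left(-226\right) = \left(\left(-88 + \left(-3\right)^{2} + 18 \left(-3\right)\right) + 111\right) \left(-226\right) = \left(\left(-88 + 9 - 54\right) + 111\right) \left(-226\right) = \left(-133 + 111\right) \left(-226\right) = \left(-22\right) \left(-226\right) = 4972$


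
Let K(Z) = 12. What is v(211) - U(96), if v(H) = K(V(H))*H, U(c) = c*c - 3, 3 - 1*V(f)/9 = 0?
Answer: -6681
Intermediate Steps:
V(f) = 27 (V(f) = 27 - 9*0 = 27 + 0 = 27)
U(c) = -3 + c**2 (U(c) = c**2 - 3 = -3 + c**2)
v(H) = 12*H
v(211) - U(96) = 12*211 - (-3 + 96**2) = 2532 - (-3 + 9216) = 2532 - 1*9213 = 2532 - 9213 = -6681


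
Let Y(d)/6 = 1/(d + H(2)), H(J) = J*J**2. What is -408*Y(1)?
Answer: -272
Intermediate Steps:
H(J) = J**3
Y(d) = 6/(8 + d) (Y(d) = 6/(d + 2**3) = 6/(d + 8) = 6/(8 + d))
-408*Y(1) = -2448/(8 + 1) = -2448/9 = -408*2/3 = -272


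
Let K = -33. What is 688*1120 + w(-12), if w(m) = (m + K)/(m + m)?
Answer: 6164495/8 ≈ 7.7056e+5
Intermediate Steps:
w(m) = (-33 + m)/(2*m) (w(m) = (m - 33)/(m + m) = (-33 + m)/((2*m)) = (-33 + m)*(1/(2*m)) = (-33 + m)/(2*m))
688*1120 + w(-12) = 688*1120 + (½)*(-33 - 12)/(-12) = 770560 + (½)*(-1/12)*(-45) = 770560 + 15/8 = 6164495/8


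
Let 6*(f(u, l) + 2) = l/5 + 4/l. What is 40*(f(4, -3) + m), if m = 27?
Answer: 8884/9 ≈ 987.11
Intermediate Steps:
f(u, l) = -2 + l/30 + 2/(3*l) (f(u, l) = -2 + (l/5 + 4/l)/6 = -2 + (4/l + l/5)/6 = -2 + (l/30 + 2/(3*l)) = -2 + l/30 + 2/(3*l))
40*(f(4, -3) + m) = 40*((1/30)*(20 - 3*(-60 - 3))/(-3) + 27) = 40*((1/30)*(-⅓)*(20 - 3*(-63)) + 27) = 40*((1/30)*(-⅓)*(20 + 189) + 27) = 40*((1/30)*(-⅓)*209 + 27) = 40*(-209/90 + 27) = 40*(2221/90) = 8884/9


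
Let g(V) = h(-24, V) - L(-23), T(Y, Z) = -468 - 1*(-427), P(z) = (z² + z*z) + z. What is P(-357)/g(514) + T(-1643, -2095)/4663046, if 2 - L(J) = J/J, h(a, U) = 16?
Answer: 395645463757/23315230 ≈ 16969.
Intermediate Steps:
P(z) = z + 2*z² (P(z) = (z² + z²) + z = 2*z² + z = z + 2*z²)
L(J) = 1 (L(J) = 2 - J/J = 2 - 1*1 = 2 - 1 = 1)
T(Y, Z) = -41 (T(Y, Z) = -468 + 427 = -41)
g(V) = 15 (g(V) = 16 - 1*1 = 16 - 1 = 15)
P(-357)/g(514) + T(-1643, -2095)/4663046 = -357*(1 + 2*(-357))/15 - 41/4663046 = -357*(1 - 714)*(1/15) - 41*1/4663046 = -357*(-713)*(1/15) - 41/4663046 = 254541*(1/15) - 41/4663046 = 84847/5 - 41/4663046 = 395645463757/23315230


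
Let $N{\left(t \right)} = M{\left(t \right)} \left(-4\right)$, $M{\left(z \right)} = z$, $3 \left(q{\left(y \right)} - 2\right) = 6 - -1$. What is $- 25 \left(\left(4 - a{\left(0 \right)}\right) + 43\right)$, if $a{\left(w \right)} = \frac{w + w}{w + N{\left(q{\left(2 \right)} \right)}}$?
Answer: $-1175$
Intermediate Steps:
$q{\left(y \right)} = \frac{13}{3}$ ($q{\left(y \right)} = 2 + \frac{6 - -1}{3} = 2 + \frac{6 + 1}{3} = 2 + \frac{1}{3} \cdot 7 = 2 + \frac{7}{3} = \frac{13}{3}$)
$N{\left(t \right)} = - 4 t$ ($N{\left(t \right)} = t \left(-4\right) = - 4 t$)
$a{\left(w \right)} = \frac{2 w}{- \frac{52}{3} + w}$ ($a{\left(w \right)} = \frac{w + w}{w - \frac{52}{3}} = \frac{2 w}{w - \frac{52}{3}} = \frac{2 w}{- \frac{52}{3} + w}$)
$- 25 \left(\left(4 - a{\left(0 \right)}\right) + 43\right) = - 25 \left(\left(4 - 6 \cdot 0 \frac{1}{-52 + 3 \cdot 0}\right) + 43\right) = - 25 \left(\left(4 - 6 \cdot 0 \frac{1}{-52 + 0}\right) + 43\right) = - 25 \left(\left(4 - 6 \cdot 0 \frac{1}{-52}\right) + 43\right) = - 25 \left(\left(4 - 6 \cdot 0 \left(- \frac{1}{52}\right)\right) + 43\right) = - 25 \left(\left(4 - 0\right) + 43\right) = - 25 \left(\left(4 + 0\right) + 43\right) = - 25 \left(4 + 43\right) = \left(-25\right) 47 = -1175$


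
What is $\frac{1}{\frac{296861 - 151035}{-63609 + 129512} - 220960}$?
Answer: $- \frac{65903}{14561781054} \approx -4.5257 \cdot 10^{-6}$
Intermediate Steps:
$\frac{1}{\frac{296861 - 151035}{-63609 + 129512} - 220960} = \frac{1}{\frac{145826}{65903} - 220960} = \frac{1}{- \frac{14561781054}{65903}} = - \frac{65903}{14561781054}$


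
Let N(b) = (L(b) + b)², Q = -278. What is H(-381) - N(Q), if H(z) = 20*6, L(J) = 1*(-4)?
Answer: -79404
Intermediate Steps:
L(J) = -4
H(z) = 120
N(b) = (-4 + b)²
H(-381) - N(Q) = 120 - (-4 - 278)² = 120 - 1*(-282)² = 120 - 1*79524 = 120 - 79524 = -79404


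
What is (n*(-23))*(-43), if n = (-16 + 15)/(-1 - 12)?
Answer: 989/13 ≈ 76.077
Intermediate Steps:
n = 1/13 (n = -1/(-13) = -1*(-1/13) = 1/13 ≈ 0.076923)
(n*(-23))*(-43) = ((1/13)*(-23))*(-43) = -23/13*(-43) = 989/13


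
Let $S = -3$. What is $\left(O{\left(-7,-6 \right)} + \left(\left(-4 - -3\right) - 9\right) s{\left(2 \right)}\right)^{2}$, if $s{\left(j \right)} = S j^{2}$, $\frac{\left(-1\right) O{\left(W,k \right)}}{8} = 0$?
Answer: $14400$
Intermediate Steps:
$O{\left(W,k \right)} = 0$ ($O{\left(W,k \right)} = \left(-8\right) 0 = 0$)
$s{\left(j \right)} = - 3 j^{2}$
$\left(O{\left(-7,-6 \right)} + \left(\left(-4 - -3\right) - 9\right) s{\left(2 \right)}\right)^{2} = \left(0 + \left(\left(-4 - -3\right) - 9\right) \left(- 3 \cdot 2^{2}\right)\right)^{2} = \left(0 + \left(\left(-4 + 3\right) - 9\right) \left(\left(-3\right) 4\right)\right)^{2} = \left(0 + \left(-1 - 9\right) \left(-12\right)\right)^{2} = \left(0 - -120\right)^{2} = \left(0 + 120\right)^{2} = 120^{2} = 14400$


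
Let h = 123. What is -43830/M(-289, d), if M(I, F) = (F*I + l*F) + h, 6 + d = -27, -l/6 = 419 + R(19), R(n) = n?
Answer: -7305/16064 ≈ -0.45474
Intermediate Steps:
l = -2628 (l = -6*(419 + 19) = -6*438 = -2628)
d = -33 (d = -6 - 27 = -33)
M(I, F) = 123 - 2628*F + F*I (M(I, F) = (F*I - 2628*F) + 123 = (-2628*F + F*I) + 123 = 123 - 2628*F + F*I)
-43830/M(-289, d) = -43830/(123 - 2628*(-33) - 33*(-289)) = -43830/(123 + 86724 + 9537) = -43830/96384 = -43830*1/96384 = -7305/16064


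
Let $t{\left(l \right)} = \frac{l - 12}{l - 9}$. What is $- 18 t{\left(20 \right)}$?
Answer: $- \frac{144}{11} \approx -13.091$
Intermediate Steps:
$t{\left(l \right)} = \frac{-12 + l}{-9 + l}$
$- 18 t{\left(20 \right)} = - 18 \frac{-12 + 20}{-9 + 20} = - 18 \cdot \frac{1}{11} \cdot 8 = \left(-18\right) \frac{8}{11} = - \frac{144}{11}$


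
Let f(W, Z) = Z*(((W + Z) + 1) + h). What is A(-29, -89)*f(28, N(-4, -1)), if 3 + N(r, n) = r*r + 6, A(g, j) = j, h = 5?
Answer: -89623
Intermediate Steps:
N(r, n) = 3 + r**2 (N(r, n) = -3 + (r*r + 6) = -3 + (r**2 + 6) = -3 + (6 + r**2) = 3 + r**2)
f(W, Z) = Z*(6 + W + Z) (f(W, Z) = Z*(((W + Z) + 1) + 5) = Z*((1 + W + Z) + 5) = Z*(6 + W + Z))
A(-29, -89)*f(28, N(-4, -1)) = -89*(3 + (-4)**2)*(6 + 28 + (3 + (-4)**2)) = -89*(3 + 16)*(6 + 28 + (3 + 16)) = -1691*(6 + 28 + 19) = -1691*53 = -89*1007 = -89623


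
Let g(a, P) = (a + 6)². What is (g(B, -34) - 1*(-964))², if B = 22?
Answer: 3055504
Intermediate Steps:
g(a, P) = (6 + a)²
(g(B, -34) - 1*(-964))² = ((6 + 22)² - 1*(-964))² = (28² + 964)² = (784 + 964)² = 1748² = 3055504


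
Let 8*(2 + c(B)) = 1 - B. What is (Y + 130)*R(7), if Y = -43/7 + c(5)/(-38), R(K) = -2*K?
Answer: -65927/38 ≈ -1734.9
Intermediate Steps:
c(B) = -15/8 - B/8 (c(B) = -2 + (1 - B)/8 = -2 + (⅛ - B/8) = -15/8 - B/8)
Y = -3233/532 (Y = -43/7 + (-15/8 - ⅛*5)/(-38) = -43*⅐ + (-15/8 - 5/8)*(-1/38) = -43/7 - 5/2*(-1/38) = -43/7 + 5/76 = -3233/532 ≈ -6.0771)
(Y + 130)*R(7) = (-3233/532 + 130)*(-2*7) = (65927/532)*(-14) = -65927/38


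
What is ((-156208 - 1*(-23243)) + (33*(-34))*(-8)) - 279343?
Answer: -403332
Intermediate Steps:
((-156208 - 1*(-23243)) + (33*(-34))*(-8)) - 279343 = ((-156208 + 23243) - 1122*(-8)) - 279343 = (-132965 + 8976) - 279343 = -123989 - 279343 = -403332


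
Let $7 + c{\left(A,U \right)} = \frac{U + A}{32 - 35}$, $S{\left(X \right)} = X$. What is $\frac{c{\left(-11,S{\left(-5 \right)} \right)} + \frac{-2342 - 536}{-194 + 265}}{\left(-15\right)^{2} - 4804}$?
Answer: $\frac{8989}{975327} \approx 0.0092164$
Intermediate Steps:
$c{\left(A,U \right)} = -7 - \frac{A}{3} - \frac{U}{3}$ ($c{\left(A,U \right)} = -7 + \frac{U + A}{32 - 35} = -7 + \frac{A + U}{-3} = -7 + \left(A + U\right) \left(- \frac{1}{3}\right) = -7 - \left(\frac{A}{3} + \frac{U}{3}\right) = -7 - \frac{A}{3} - \frac{U}{3}$)
$\frac{c{\left(-11,S{\left(-5 \right)} \right)} + \frac{-2342 - 536}{-194 + 265}}{\left(-15\right)^{2} - 4804} = \frac{\left(-7 - - \frac{11}{3} - - \frac{5}{3}\right) + \frac{-2342 - 536}{-194 + 265}}{\left(-15\right)^{2} - 4804} = \frac{\left(-7 + \frac{11}{3} + \frac{5}{3}\right) - \frac{2878}{71}}{225 - 4804} = \frac{- \frac{5}{3} - \frac{2878}{71}}{-4579} = \left(- \frac{5}{3} - \frac{2878}{71}\right) \left(- \frac{1}{4579}\right) = \left(- \frac{8989}{213}\right) \left(- \frac{1}{4579}\right) = \frac{8989}{975327}$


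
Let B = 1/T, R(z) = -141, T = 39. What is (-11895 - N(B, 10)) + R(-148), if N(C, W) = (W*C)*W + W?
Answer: -469894/39 ≈ -12049.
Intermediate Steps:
B = 1/39 ≈ 0.025641
N(C, W) = W + C*W**2 (N(C, W) = (C*W)*W + W = C*W**2 + W = W + C*W**2)
(-11895 - N(B, 10)) + R(-148) = (-11895 - 10*(1 + (1/39)*10)) - 141 = (-11895 - 10*(1 + 10/39)) - 141 = (-11895 - 10*49/39) - 141 = (-11895 - 1*490/39) - 141 = (-11895 - 490/39) - 141 = -464395/39 - 141 = -469894/39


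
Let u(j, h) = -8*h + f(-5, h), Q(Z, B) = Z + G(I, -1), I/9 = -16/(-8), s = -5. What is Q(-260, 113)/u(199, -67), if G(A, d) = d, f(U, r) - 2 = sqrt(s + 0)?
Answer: -538/1109 + I*sqrt(5)/1109 ≈ -0.48512 + 0.0020163*I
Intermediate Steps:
I = 18 (I = 9*(-16/(-8)) = 9*(-16*(-1/8)) = 9*2 = 18)
f(U, r) = 2 + I*sqrt(5) (f(U, r) = 2 + sqrt(-5 + 0) = 2 + sqrt(-5) = 2 + I*sqrt(5))
Q(Z, B) = -1 + Z (Q(Z, B) = Z - 1 = -1 + Z)
u(j, h) = 2 - 8*h + I*sqrt(5) (u(j, h) = -8*h + (2 + I*sqrt(5)) = 2 - 8*h + I*sqrt(5))
Q(-260, 113)/u(199, -67) = (-1 - 260)/(2 - 8*(-67) + I*sqrt(5)) = -261/(2 + 536 + I*sqrt(5)) = -261/(538 + I*sqrt(5))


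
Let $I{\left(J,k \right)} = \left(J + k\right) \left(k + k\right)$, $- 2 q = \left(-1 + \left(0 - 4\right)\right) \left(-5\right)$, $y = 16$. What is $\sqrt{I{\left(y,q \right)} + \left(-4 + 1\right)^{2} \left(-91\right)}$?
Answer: $\frac{7 i \sqrt{74}}{2} \approx 30.108 i$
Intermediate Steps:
$q = - \frac{25}{2}$ ($q = - \frac{\left(-1 + \left(0 - 4\right)\right) \left(-5\right)}{2} = - \frac{\left(-1 - 4\right) \left(-5\right)}{2} = - \frac{\left(-5\right) \left(-5\right)}{2} = \left(- \frac{1}{2}\right) 25 = - \frac{25}{2} \approx -12.5$)
$I{\left(J,k \right)} = 2 k \left(J + k\right)$ ($I{\left(J,k \right)} = \left(J + k\right) 2 k = 2 k \left(J + k\right)$)
$\sqrt{I{\left(y,q \right)} + \left(-4 + 1\right)^{2} \left(-91\right)} = \sqrt{2 \left(- \frac{25}{2}\right) \left(16 - \frac{25}{2}\right) + \left(-4 + 1\right)^{2} \left(-91\right)} = \sqrt{2 \left(- \frac{25}{2}\right) \frac{7}{2} + \left(-3\right)^{2} \left(-91\right)} = \sqrt{- \frac{175}{2} + 9 \left(-91\right)} = \sqrt{- \frac{175}{2} - 819} = \sqrt{- \frac{1813}{2}} = \frac{7 i \sqrt{74}}{2}$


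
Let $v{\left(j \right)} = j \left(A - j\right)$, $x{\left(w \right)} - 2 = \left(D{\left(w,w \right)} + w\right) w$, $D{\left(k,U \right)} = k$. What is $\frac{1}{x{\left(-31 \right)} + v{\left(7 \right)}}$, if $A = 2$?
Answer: $\frac{1}{1889} \approx 0.00052938$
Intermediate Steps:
$x{\left(w \right)} = 2 + 2 w^{2}$ ($x{\left(w \right)} = 2 + \left(w + w\right) w = 2 + 2 w w = 2 + 2 w^{2}$)
$v{\left(j \right)} = j \left(2 - j\right)$
$\frac{1}{x{\left(-31 \right)} + v{\left(7 \right)}} = \frac{1}{\left(2 + 2 \left(-31\right)^{2}\right) + 7 \left(2 - 7\right)} = \frac{1}{\left(2 + 2 \cdot 961\right) + 7 \left(2 - 7\right)} = \frac{1}{\left(2 + 1922\right) + 7 \left(-5\right)} = \frac{1}{1924 - 35} = \frac{1}{1889}$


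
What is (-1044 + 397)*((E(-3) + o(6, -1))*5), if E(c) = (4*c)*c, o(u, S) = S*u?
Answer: -97050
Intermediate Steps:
E(c) = 4*c²
(-1044 + 397)*((E(-3) + o(6, -1))*5) = (-1044 + 397)*((4*(-3)² - 1*6)*5) = -647*(4*9 - 6)*5 = -647*(36 - 6)*5 = -19410*5 = -647*150 = -97050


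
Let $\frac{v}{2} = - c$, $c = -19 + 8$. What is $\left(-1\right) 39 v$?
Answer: $-858$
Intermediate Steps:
$c = -11$
$v = 22$ ($v = 2 \left(\left(-1\right) \left(-11\right)\right) = 2 \cdot 11 = 22$)
$\left(-1\right) 39 v = \left(-1\right) 39 \cdot 22 = \left(-39\right) 22 = -858$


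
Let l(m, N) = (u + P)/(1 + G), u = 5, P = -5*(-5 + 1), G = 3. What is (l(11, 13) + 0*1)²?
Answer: 625/16 ≈ 39.063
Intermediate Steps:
P = 20 (P = -5*(-4) = 20)
l(m, N) = 25/4 (l(m, N) = (5 + 20)/(1 + 3) = 25/4)
(l(11, 13) + 0*1)² = (25/4 + 0*1)² = (25/4 + 0)² = (25/4)² = 625/16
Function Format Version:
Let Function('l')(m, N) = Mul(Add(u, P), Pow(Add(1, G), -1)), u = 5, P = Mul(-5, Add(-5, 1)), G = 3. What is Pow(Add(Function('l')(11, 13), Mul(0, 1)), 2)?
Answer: Rational(625, 16) ≈ 39.063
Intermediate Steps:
P = 20 (P = Mul(-5, -4) = 20)
Function('l')(m, N) = Rational(25, 4) (Function('l')(m, N) = Mul(Add(5, 20), Pow(Add(1, 3), -1)) = Mul(25, Pow(4, -1)) = Mul(25, Rational(1, 4)) = Rational(25, 4))
Pow(Add(Function('l')(11, 13), Mul(0, 1)), 2) = Pow(Add(Rational(25, 4), Mul(0, 1)), 2) = Pow(Add(Rational(25, 4), 0), 2) = Pow(Rational(25, 4), 2) = Rational(625, 16)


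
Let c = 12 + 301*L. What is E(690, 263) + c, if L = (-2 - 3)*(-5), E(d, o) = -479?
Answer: 7058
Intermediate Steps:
L = 25 (L = -5*(-5) = 25)
c = 7537 (c = 12 + 301*25 = 12 + 7525 = 7537)
E(690, 263) + c = -479 + 7537 = 7058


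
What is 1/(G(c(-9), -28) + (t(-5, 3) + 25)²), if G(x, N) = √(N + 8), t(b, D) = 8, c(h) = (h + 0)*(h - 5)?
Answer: 1089/1185941 - 2*I*√5/1185941 ≈ 0.00091826 - 3.771e-6*I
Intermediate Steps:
c(h) = h*(-5 + h)
G(x, N) = √(8 + N)
1/(G(c(-9), -28) + (t(-5, 3) + 25)²) = 1/(√(8 - 28) + (8 + 25)²) = 1/(√(-20) + 33²) = 1/(2*I*√5 + 1089) = 1/(1089 + 2*I*√5)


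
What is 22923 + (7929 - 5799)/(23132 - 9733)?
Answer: 307147407/13399 ≈ 22923.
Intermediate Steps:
22923 + (7929 - 5799)/(23132 - 9733) = 22923 + 2130/13399 = 307147407/13399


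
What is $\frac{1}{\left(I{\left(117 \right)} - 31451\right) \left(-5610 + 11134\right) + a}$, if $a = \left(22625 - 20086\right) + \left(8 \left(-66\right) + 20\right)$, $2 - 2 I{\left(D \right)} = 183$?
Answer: $- \frac{1}{174233215} \approx -5.7394 \cdot 10^{-9}$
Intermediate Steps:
$I{\left(D \right)} = - \frac{181}{2}$ ($I{\left(D \right)} = 1 - \frac{183}{2} = - \frac{181}{2}$)
$a = 2031$ ($a = 2539 + \left(-528 + 20\right) = 2539 - 508 = 2031$)
$\frac{1}{\left(I{\left(117 \right)} - 31451\right) \left(-5610 + 11134\right) + a} = \frac{1}{\left(- \frac{181}{2} - 31451\right) \left(-5610 + 11134\right) + 2031} = \frac{1}{\left(- \frac{63083}{2}\right) 5524 + 2031} = \frac{1}{-174235246 + 2031} = \frac{1}{-174233215} = - \frac{1}{174233215}$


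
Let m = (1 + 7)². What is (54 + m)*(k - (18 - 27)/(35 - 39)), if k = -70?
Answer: -17051/2 ≈ -8525.5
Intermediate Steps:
m = 64 (m = 8² = 64)
(54 + m)*(k - (18 - 27)/(35 - 39)) = (54 + 64)*(-70 - (18 - 27)/(35 - 39)) = 118*(-70 - (-9)/(-4)) = 118*(-70 - (-9)*(-1)/4) = 118*(-70 - 1*9/4) = 118*(-70 - 9/4) = 118*(-289/4) = -17051/2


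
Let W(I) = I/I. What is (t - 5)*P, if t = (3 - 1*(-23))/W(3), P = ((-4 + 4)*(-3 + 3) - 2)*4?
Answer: -168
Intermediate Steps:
W(I) = 1
P = -8 (P = (0*0 - 2)*4 = (0 - 2)*4 = -2*4 = -8)
t = 26 (t = (3 - 1*(-23))/1 = (3 + 23)*1 = 26*1 = 26)
(t - 5)*P = (26 - 5)*(-8) = 21*(-8) = -168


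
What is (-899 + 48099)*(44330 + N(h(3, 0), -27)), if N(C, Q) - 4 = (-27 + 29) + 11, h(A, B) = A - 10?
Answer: 2093178400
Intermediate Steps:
h(A, B) = -10 + A
N(C, Q) = 17 (N(C, Q) = 4 + ((-27 + 29) + 11) = 4 + (2 + 11) = 4 + 13 = 17)
(-899 + 48099)*(44330 + N(h(3, 0), -27)) = (-899 + 48099)*(44330 + 17) = 47200*44347 = 2093178400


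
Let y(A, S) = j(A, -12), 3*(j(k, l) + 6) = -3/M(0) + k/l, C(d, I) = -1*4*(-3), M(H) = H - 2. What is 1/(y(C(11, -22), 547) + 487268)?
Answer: 6/2923573 ≈ 2.0523e-6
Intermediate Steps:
M(H) = -2 + H
C(d, I) = 12 (C(d, I) = -4*(-3) = 12)
j(k, l) = -11/2 + k/(3*l) (j(k, l) = -6 + (-3/(-2 + 0) + k/l)/3 = -6 + (-3/(-2) + k/l)/3 = -6 + (-3*(-1/2) + k/l)/3 = -6 + (3/2 + k/l)/3 = -6 + (1/2 + k/(3*l)) = -11/2 + k/(3*l))
y(A, S) = -11/2 - A/36 (y(A, S) = -11/2 + (1/3)*A/(-12) = -11/2 + (1/3)*A*(-1/12) = -11/2 - A/36)
1/(y(C(11, -22), 547) + 487268) = 1/((-11/2 - 1/36*12) + 487268) = 1/((-11/2 - 1/3) + 487268) = 1/(-35/6 + 487268) = 1/(2923573/6) = 6/2923573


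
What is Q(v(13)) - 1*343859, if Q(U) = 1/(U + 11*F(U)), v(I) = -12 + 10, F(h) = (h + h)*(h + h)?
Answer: -59831465/174 ≈ -3.4386e+5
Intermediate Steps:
F(h) = 4*h² (F(h) = (2*h)*(2*h) = 4*h²)
v(I) = -2
Q(U) = 1/(U + 44*U²) (Q(U) = 1/(U + 11*(4*U²)) = 1/(U + 44*U²))
Q(v(13)) - 1*343859 = 1/((-2)*(1 + 44*(-2))) - 1*343859 = -1/(2*(1 - 88)) - 343859 = -½/(-87) - 343859 = -½*(-1/87) - 343859 = 1/174 - 343859 = -59831465/174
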